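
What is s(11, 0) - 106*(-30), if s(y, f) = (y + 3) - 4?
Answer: 3190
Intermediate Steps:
s(y, f) = -1 + y (s(y, f) = (3 + y) - 4 = -1 + y)
s(11, 0) - 106*(-30) = (-1 + 11) - 106*(-30) = 10 + 3180 = 3190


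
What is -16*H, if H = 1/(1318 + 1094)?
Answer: -4/603 ≈ -0.0066335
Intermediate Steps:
H = 1/2412 ≈ 0.00041459
-16*H = -16*1/2412 = -4/603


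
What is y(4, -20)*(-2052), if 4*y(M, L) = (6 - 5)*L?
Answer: 10260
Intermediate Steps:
y(M, L) = L/4 (y(M, L) = ((6 - 5)*L)/4 = (1*L)/4 = L/4)
y(4, -20)*(-2052) = ((¼)*(-20))*(-2052) = -5*(-2052) = 10260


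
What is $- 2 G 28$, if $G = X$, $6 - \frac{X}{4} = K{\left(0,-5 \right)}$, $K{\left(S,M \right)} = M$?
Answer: $-2464$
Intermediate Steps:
$X = 44$ ($X = 24 - -20 = 24 + 20 = 44$)
$G = 44$
$- 2 G 28 = \left(-2\right) 44 \cdot 28 = \left(-88\right) 28 = -2464$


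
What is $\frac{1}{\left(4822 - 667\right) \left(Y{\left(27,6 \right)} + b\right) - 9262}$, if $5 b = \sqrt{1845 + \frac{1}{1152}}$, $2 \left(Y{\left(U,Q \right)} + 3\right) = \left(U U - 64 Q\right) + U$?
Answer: $\frac{96141184}{72048848763463} - \frac{2216 \sqrt{4250882}}{72048848763463} \approx 1.271 \cdot 10^{-6}$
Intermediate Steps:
$Y{\left(U,Q \right)} = -3 + \frac{U}{2} + \frac{U^{2}}{2} - 32 Q$ ($Y{\left(U,Q \right)} = -3 + \frac{\left(U U - 64 Q\right) + U}{2} = -3 + \frac{\left(U^{2} - 64 Q\right) + U}{2} = -3 + \frac{U + U^{2} - 64 Q}{2} = -3 + \left(\frac{U}{2} + \frac{U^{2}}{2} - 32 Q\right) = -3 + \frac{U}{2} + \frac{U^{2}}{2} - 32 Q$)
$b = \frac{\sqrt{4250882}}{240}$ ($b = \frac{\sqrt{1845 + \frac{1}{1152}}}{5} = \frac{\sqrt{\frac{2125441}{1152}}}{5} = \frac{\frac{1}{48} \sqrt{4250882}}{5} = \frac{\sqrt{4250882}}{240} \approx 8.5907$)
$\frac{1}{\left(4822 - 667\right) \left(Y{\left(27,6 \right)} + b\right) - 9262} = \frac{1}{\left(4822 - 667\right) \left(\left(-3 + \frac{1}{2} \cdot 27 + \frac{27^{2}}{2} - 192\right) + \frac{\sqrt{4250882}}{240}\right) - 9262} = \frac{1}{4155 \left(\left(-3 + \frac{27}{2} + \frac{1}{2} \cdot 729 - 192\right) + \frac{\sqrt{4250882}}{240}\right) - 9262} = \frac{1}{4155 \left(\left(-3 + \frac{27}{2} + \frac{729}{2} - 192\right) + \frac{\sqrt{4250882}}{240}\right) - 9262} = \frac{1}{4155 \left(183 + \frac{\sqrt{4250882}}{240}\right) - 9262} = \frac{1}{\left(760365 + \frac{277 \sqrt{4250882}}{16}\right) - 9262} = \frac{1}{751103 + \frac{277 \sqrt{4250882}}{16}}$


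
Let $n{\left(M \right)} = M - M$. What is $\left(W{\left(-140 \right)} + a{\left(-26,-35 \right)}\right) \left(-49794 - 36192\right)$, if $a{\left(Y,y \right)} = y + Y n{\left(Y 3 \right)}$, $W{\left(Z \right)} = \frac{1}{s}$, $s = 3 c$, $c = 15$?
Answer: $\frac{15037996}{5} \approx 3.0076 \cdot 10^{6}$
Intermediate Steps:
$s = 45$ ($s = 3 \cdot 15 = 45$)
$n{\left(M \right)} = 0$
$W{\left(Z \right)} = \frac{1}{45}$
$a{\left(Y,y \right)} = y$ ($a{\left(Y,y \right)} = y + Y 0 = y + 0 = y$)
$\left(W{\left(-140 \right)} + a{\left(-26,-35 \right)}\right) \left(-49794 - 36192\right) = \left(\frac{1}{45} - 35\right) \left(-49794 - 36192\right) = \left(- \frac{1574}{45}\right) \left(-85986\right) = \frac{15037996}{5}$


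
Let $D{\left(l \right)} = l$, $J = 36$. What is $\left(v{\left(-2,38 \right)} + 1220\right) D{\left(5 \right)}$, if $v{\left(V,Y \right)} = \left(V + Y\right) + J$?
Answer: $6460$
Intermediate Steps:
$v{\left(V,Y \right)} = 36 + V + Y$ ($v{\left(V,Y \right)} = \left(V + Y\right) + 36 = 36 + V + Y$)
$\left(v{\left(-2,38 \right)} + 1220\right) D{\left(5 \right)} = \left(\left(36 - 2 + 38\right) + 1220\right) 5 = \left(72 + 1220\right) 5 = 1292 \cdot 5 = 6460$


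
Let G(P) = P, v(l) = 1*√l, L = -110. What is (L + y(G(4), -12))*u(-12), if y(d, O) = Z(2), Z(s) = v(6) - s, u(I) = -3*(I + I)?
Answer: -8064 + 72*√6 ≈ -7887.6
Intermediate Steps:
u(I) = -6*I
v(l) = √l
Z(s) = √6 - s
y(d, O) = -2 + √6 (y(d, O) = √6 - 1*2 = √6 - 2 = -2 + √6)
(L + y(G(4), -12))*u(-12) = (-110 + (-2 + √6))*(-6*(-12)) = (-112 + √6)*72 = -8064 + 72*√6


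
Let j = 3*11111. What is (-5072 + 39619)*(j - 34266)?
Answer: -32232351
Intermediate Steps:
j = 33333
(-5072 + 39619)*(j - 34266) = (-5072 + 39619)*(33333 - 34266) = 34547*(-933) = -32232351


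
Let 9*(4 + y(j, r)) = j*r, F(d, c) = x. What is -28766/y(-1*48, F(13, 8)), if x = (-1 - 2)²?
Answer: 14383/26 ≈ 553.19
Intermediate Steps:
x = 9 (x = (-3)² = 9)
F(d, c) = 9
y(j, r) = -4 + j*r/9 (y(j, r) = -4 + (j*r)/9 = -4 + j*r/9)
-28766/y(-1*48, F(13, 8)) = -28766/(-4 + (⅑)*(-1*48)*9) = -28766/(-4 + (⅑)*(-48)*9) = -28766/(-4 - 48) = -28766/(-52) = -28766*(-1/52) = 14383/26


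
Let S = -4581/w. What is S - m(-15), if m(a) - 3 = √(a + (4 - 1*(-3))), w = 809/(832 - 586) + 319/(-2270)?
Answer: -640848972/439489 - 2*I*√2 ≈ -1458.2 - 2.8284*I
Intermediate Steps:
w = 439489/139605 (w = 809/246 + 319*(-1/2270) = 809*(1/246) - 319/2270 = 809/246 - 319/2270 = 439489/139605 ≈ 3.1481)
m(a) = 3 + √(7 + a) (m(a) = 3 + √(a + (4 - 1*(-3))) = 3 + √(a + (4 + 3)) = 3 + √(a + 7) = 3 + √(7 + a))
S = -639530505/439489 (S = -4581/439489/139605 = -4581*139605/439489 = -639530505/439489 ≈ -1455.2)
S - m(-15) = -639530505/439489 - (3 + √(7 - 15)) = -639530505/439489 - (3 + √(-8)) = -639530505/439489 - (3 + 2*I*√2) = -639530505/439489 + (-3 - 2*I*√2) = -640848972/439489 - 2*I*√2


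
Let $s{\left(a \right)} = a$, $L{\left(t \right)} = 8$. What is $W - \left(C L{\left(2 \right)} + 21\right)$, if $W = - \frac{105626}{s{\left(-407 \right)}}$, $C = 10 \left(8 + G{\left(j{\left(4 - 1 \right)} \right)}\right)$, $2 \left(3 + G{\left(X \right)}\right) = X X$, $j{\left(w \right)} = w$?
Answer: $- \frac{212241}{407} \approx -521.48$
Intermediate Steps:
$G{\left(X \right)} = -3 + \frac{X^{2}}{2}$ ($G{\left(X \right)} = -3 + \frac{X X}{2} = -3 + \frac{X^{2}}{2}$)
$C = 95$ ($C = 10 \left(8 - \left(3 - \frac{\left(4 - 1\right)^{2}}{2}\right)\right) = 10 \left(8 - \left(3 - \frac{3^{2}}{2}\right)\right) = 10 \left(8 + \left(-3 + \frac{1}{2} \cdot 9\right)\right) = 10 \left(8 + \left(-3 + \frac{9}{2}\right)\right) = 10 \left(8 + \frac{3}{2}\right) = 10 \cdot \frac{19}{2} = 95$)
$W = \frac{105626}{407}$ ($W = - \frac{105626}{-407} = \left(-105626\right) \left(- \frac{1}{407}\right) = \frac{105626}{407} \approx 259.52$)
$W - \left(C L{\left(2 \right)} + 21\right) = \frac{105626}{407} - \left(95 \cdot 8 + 21\right) = \frac{105626}{407} - \left(760 + 21\right) = \frac{105626}{407} - 781 = - \frac{212241}{407}$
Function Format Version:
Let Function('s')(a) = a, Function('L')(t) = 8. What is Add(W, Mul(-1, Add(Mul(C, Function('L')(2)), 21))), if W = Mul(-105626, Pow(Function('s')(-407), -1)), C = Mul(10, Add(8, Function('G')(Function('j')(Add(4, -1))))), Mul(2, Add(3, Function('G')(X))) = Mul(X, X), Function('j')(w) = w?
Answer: Rational(-212241, 407) ≈ -521.48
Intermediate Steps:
Function('G')(X) = Add(-3, Mul(Rational(1, 2), Pow(X, 2))) (Function('G')(X) = Add(-3, Mul(Rational(1, 2), Mul(X, X))) = Add(-3, Mul(Rational(1, 2), Pow(X, 2))))
C = 95 (C = Mul(10, Add(8, Add(-3, Mul(Rational(1, 2), Pow(Add(4, -1), 2))))) = Mul(10, Add(8, Add(-3, Mul(Rational(1, 2), Pow(3, 2))))) = Mul(10, Add(8, Add(-3, Mul(Rational(1, 2), 9)))) = Mul(10, Add(8, Add(-3, Rational(9, 2)))) = Mul(10, Add(8, Rational(3, 2))) = Mul(10, Rational(19, 2)) = 95)
W = Rational(105626, 407) (W = Mul(-105626, Pow(-407, -1)) = Mul(-105626, Rational(-1, 407)) = Rational(105626, 407) ≈ 259.52)
Add(W, Mul(-1, Add(Mul(C, Function('L')(2)), 21))) = Add(Rational(105626, 407), Mul(-1, Add(Mul(95, 8), 21))) = Add(Rational(105626, 407), Mul(-1, Add(760, 21))) = Add(Rational(105626, 407), Mul(-1, 781)) = Add(Rational(105626, 407), -781) = Rational(-212241, 407)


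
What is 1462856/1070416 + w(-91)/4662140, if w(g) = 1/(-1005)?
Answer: 428383729258049/313461337280700 ≈ 1.3666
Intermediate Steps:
w(g) = -1/1005
1462856/1070416 + w(-91)/4662140 = 1462856/1070416 - 1/1005/4662140 = 1462856*(1/1070416) - 1/1005*1/4662140 = 182857/133802 - 1/4685450700 = 428383729258049/313461337280700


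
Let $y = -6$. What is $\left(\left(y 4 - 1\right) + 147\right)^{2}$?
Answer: $14884$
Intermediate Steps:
$\left(\left(y 4 - 1\right) + 147\right)^{2} = \left(\left(\left(-6\right) 4 - 1\right) + 147\right)^{2} = \left(\left(-24 - 1\right) + 147\right)^{2} = \left(-25 + 147\right)^{2} = 122^{2} = 14884$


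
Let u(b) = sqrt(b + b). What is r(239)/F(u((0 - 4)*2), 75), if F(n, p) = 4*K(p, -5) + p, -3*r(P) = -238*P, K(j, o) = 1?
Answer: 56882/237 ≈ 240.01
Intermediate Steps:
r(P) = 238*P/3 (r(P) = -(-238)*P/3 = 238*P/3)
u(b) = sqrt(2)*sqrt(b) (u(b) = sqrt(2*b) = sqrt(2)*sqrt(b))
F(n, p) = 4 + p (F(n, p) = 4*1 + p = 4 + p)
r(239)/F(u((0 - 4)*2), 75) = ((238/3)*239)/(4 + 75) = (56882/3)/79 = (56882/3)*(1/79) = 56882/237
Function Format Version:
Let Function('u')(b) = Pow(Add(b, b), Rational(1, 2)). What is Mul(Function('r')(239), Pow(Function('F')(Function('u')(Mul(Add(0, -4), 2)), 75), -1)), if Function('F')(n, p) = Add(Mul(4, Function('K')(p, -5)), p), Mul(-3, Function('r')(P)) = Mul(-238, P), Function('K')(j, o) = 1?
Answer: Rational(56882, 237) ≈ 240.01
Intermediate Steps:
Function('r')(P) = Mul(Rational(238, 3), P) (Function('r')(P) = Mul(Rational(-1, 3), Mul(-238, P)) = Mul(Rational(238, 3), P))
Function('u')(b) = Mul(Pow(2, Rational(1, 2)), Pow(b, Rational(1, 2))) (Function('u')(b) = Pow(Mul(2, b), Rational(1, 2)) = Mul(Pow(2, Rational(1, 2)), Pow(b, Rational(1, 2))))
Function('F')(n, p) = Add(4, p) (Function('F')(n, p) = Add(Mul(4, 1), p) = Add(4, p))
Mul(Function('r')(239), Pow(Function('F')(Function('u')(Mul(Add(0, -4), 2)), 75), -1)) = Mul(Mul(Rational(238, 3), 239), Pow(Add(4, 75), -1)) = Mul(Rational(56882, 3), Pow(79, -1)) = Mul(Rational(56882, 3), Rational(1, 79)) = Rational(56882, 237)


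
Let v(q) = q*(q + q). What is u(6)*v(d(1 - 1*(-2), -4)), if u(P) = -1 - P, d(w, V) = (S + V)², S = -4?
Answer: -57344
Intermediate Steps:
d(w, V) = (-4 + V)²
v(q) = 2*q² (v(q) = q*(2*q) = 2*q²)
u(6)*v(d(1 - 1*(-2), -4)) = (-1 - 1*6)*(2*((-4 - 4)²)²) = (-1 - 6)*(2*((-8)²)²) = -14*64² = -14*4096 = -7*8192 = -57344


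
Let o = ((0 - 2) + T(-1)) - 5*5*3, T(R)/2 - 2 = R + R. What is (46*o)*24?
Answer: -85008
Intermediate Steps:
T(R) = 4 + 4*R (T(R) = 4 + 2*(R + R) = 4 + 2*(2*R) = 4 + 4*R)
o = -77 (o = ((0 - 2) + (4 + 4*(-1))) - 5*5*3 = (-2 + (4 - 4)) - 25*3 = (-2 + 0) - 75 = -2 - 75 = -77)
(46*o)*24 = (46*(-77))*24 = -3542*24 = -85008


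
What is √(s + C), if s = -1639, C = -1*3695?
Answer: I*√5334 ≈ 73.034*I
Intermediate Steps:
C = -3695
√(s + C) = √(-1639 - 3695) = √(-5334) = I*√5334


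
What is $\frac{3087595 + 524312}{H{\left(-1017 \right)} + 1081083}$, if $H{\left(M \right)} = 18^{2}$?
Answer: $\frac{1203969}{360469} \approx 3.34$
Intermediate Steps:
$H{\left(M \right)} = 324$
$\frac{3087595 + 524312}{H{\left(-1017 \right)} + 1081083} = \frac{3087595 + 524312}{324 + 1081083} = \frac{3611907}{1081407} = 3611907 \cdot \frac{1}{1081407} = \frac{1203969}{360469}$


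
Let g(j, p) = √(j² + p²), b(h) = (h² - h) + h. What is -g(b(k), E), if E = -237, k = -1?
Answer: -√56170 ≈ -237.00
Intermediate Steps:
b(h) = h²
-g(b(k), E) = -√(((-1)²)² + (-237)²) = -√(1² + 56169) = -√(1 + 56169) = -√56170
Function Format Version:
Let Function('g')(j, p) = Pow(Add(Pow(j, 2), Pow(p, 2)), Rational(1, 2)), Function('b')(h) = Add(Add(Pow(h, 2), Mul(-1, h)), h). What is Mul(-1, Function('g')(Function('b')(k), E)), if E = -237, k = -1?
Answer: Mul(-1, Pow(56170, Rational(1, 2))) ≈ -237.00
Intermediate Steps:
Function('b')(h) = Pow(h, 2)
Mul(-1, Function('g')(Function('b')(k), E)) = Mul(-1, Pow(Add(Pow(Pow(-1, 2), 2), Pow(-237, 2)), Rational(1, 2))) = Mul(-1, Pow(Add(Pow(1, 2), 56169), Rational(1, 2))) = Mul(-1, Pow(Add(1, 56169), Rational(1, 2))) = Mul(-1, Pow(56170, Rational(1, 2)))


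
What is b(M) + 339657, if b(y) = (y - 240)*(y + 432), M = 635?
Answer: 761122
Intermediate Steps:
b(y) = (-240 + y)*(432 + y)
b(M) + 339657 = (-103680 + 635² + 192*635) + 339657 = (-103680 + 403225 + 121920) + 339657 = 421465 + 339657 = 761122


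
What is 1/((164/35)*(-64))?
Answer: -35/10496 ≈ -0.0033346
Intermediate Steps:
1/((164/35)*(-64)) = 1/(-10496/35) = -35/10496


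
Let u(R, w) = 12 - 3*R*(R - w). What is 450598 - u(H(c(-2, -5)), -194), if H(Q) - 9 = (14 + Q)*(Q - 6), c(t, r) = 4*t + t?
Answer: 427651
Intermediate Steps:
c(t, r) = 5*t
H(Q) = 9 + (-6 + Q)*(14 + Q) (H(Q) = 9 + (14 + Q)*(Q - 6) = 9 + (14 + Q)*(-6 + Q) = 9 + (-6 + Q)*(14 + Q))
u(R, w) = 12 - 3*R*(R - w)
450598 - u(H(c(-2, -5)), -194) = 450598 - (12 - 3*(-75 + (5*(-2))² + 8*(5*(-2)))² + 3*(-75 + (5*(-2))² + 8*(5*(-2)))*(-194)) = 450598 - (12 - 3*(-75 + (-10)² + 8*(-10))² + 3*(-75 + (-10)² + 8*(-10))*(-194)) = 450598 - (12 - 3*(-75 + 100 - 80)² + 3*(-75 + 100 - 80)*(-194)) = 450598 - (12 - 3*(-55)² + 3*(-55)*(-194)) = 450598 - (12 - 3*3025 + 32010) = 450598 - (12 - 9075 + 32010) = 450598 - 1*22947 = 450598 - 22947 = 427651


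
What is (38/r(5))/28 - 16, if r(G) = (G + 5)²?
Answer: -22381/1400 ≈ -15.986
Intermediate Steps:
r(G) = (5 + G)²
(38/r(5))/28 - 16 = (38/((5 + 5)²))/28 - 16 = (38/(10²))*(1/28) - 16 = (38/100)*(1/28) - 16 = (38*(1/100))*(1/28) - 16 = (19/50)*(1/28) - 16 = 19/1400 - 16 = -22381/1400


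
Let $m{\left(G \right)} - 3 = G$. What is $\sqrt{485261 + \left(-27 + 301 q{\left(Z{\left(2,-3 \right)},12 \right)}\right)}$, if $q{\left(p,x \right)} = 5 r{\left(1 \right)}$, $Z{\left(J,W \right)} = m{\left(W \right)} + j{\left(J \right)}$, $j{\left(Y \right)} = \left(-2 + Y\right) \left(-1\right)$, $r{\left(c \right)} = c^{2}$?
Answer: $\sqrt{486739} \approx 697.67$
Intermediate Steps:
$j{\left(Y \right)} = 2 - Y$
$m{\left(G \right)} = 3 + G$
$Z{\left(J,W \right)} = 5 + W - J$ ($Z{\left(J,W \right)} = \left(3 + W\right) - \left(-2 + J\right) = 5 + W - J$)
$q{\left(p,x \right)} = 5$ ($q{\left(p,x \right)} = 5 \cdot 1^{2} = 5 \cdot 1 = 5$)
$\sqrt{485261 + \left(-27 + 301 q{\left(Z{\left(2,-3 \right)},12 \right)}\right)} = \sqrt{485261 + \left(-27 + 301 \cdot 5\right)} = \sqrt{485261 + \left(-27 + 1505\right)} = \sqrt{485261 + 1478} = \sqrt{486739}$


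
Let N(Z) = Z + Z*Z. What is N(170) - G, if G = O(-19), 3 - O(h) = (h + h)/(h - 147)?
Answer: 2412580/83 ≈ 29067.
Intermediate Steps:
N(Z) = Z + Z²
O(h) = 3 - 2*h/(-147 + h) (O(h) = 3 - (h + h)/(h - 147) = 3 - 2*h/(-147 + h))
G = 230/83 (G = (-441 - 19)/(-147 - 19) = -460/(-166) = -1/166*(-460) = 230/83 ≈ 2.7711)
N(170) - G = 170*(1 + 170) - 1*230/83 = 170*171 - 230/83 = 29070 - 230/83 = 2412580/83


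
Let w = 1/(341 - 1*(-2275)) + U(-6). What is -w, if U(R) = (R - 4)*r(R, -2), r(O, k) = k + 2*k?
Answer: -156961/2616 ≈ -60.000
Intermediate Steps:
r(O, k) = 3*k
U(R) = 24 - 6*R (U(R) = (R - 4)*(3*(-2)) = (-4 + R)*(-6) = 24 - 6*R)
w = 156961/2616 (w = 1/(341 - 1*(-2275)) + (24 - 6*(-6)) = 1/(341 + 2275) + (24 + 36) = 1/2616 + 60 = 156961/2616 ≈ 60.000)
-w = -1*156961/2616 = -156961/2616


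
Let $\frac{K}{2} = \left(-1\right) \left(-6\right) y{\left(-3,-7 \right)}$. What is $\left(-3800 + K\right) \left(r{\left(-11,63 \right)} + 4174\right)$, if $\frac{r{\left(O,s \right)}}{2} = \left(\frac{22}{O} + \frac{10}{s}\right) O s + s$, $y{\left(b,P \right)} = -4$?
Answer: $-26366496$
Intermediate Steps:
$K = -48$ ($K = 2 \left(-1\right) \left(-6\right) \left(-4\right) = 2 \cdot 6 \left(-4\right) = 2 \left(-24\right) = -48$)
$r{\left(O,s \right)} = 2 s + 2 O s \left(\frac{10}{s} + \frac{22}{O}\right)$ ($r{\left(O,s \right)} = 2 \left(\left(\frac{22}{O} + \frac{10}{s}\right) O s + s\right) = 2 \left(\left(\frac{10}{s} + \frac{22}{O}\right) O s + s\right) = 2 \left(O \left(\frac{10}{s} + \frac{22}{O}\right) s + s\right) = 2 \left(O s \left(\frac{10}{s} + \frac{22}{O}\right) + s\right) = 2 \left(s + O s \left(\frac{10}{s} + \frac{22}{O}\right)\right) = 2 s + 2 O s \left(\frac{10}{s} + \frac{22}{O}\right)$)
$\left(-3800 + K\right) \left(r{\left(-11,63 \right)} + 4174\right) = \left(-3800 - 48\right) \left(\left(20 \left(-11\right) + 46 \cdot 63\right) + 4174\right) = - 3848 \left(\left(-220 + 2898\right) + 4174\right) = - 3848 \left(2678 + 4174\right) = \left(-3848\right) 6852 = -26366496$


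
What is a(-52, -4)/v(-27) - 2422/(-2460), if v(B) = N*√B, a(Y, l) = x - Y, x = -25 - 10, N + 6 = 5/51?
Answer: 1211/1230 + 289*I*√3/903 ≈ 0.98455 + 0.55433*I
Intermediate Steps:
N = -301/51 (N = -6 + 5/51 = -301/51 ≈ -5.9020)
x = -35
a(Y, l) = -35 - Y
v(B) = -301*√B/51
a(-52, -4)/v(-27) - 2422/(-2460) = (-35 - 1*(-52))/((-301*I*√3/17)) - 2422/(-2460) = (-35 + 52)/((-301*I*√3/17)) - 2422*(-1/2460) = 17/((-301*I*√3/17)) + 1211/1230 = 17*(17*I*√3/903) + 1211/1230 = 289*I*√3/903 + 1211/1230 = 1211/1230 + 289*I*√3/903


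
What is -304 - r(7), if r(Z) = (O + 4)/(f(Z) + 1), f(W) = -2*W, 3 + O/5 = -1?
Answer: -3968/13 ≈ -305.23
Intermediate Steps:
O = -20 (O = -15 + 5*(-1) = -15 - 5 = -20)
r(Z) = -16/(1 - 2*Z) (r(Z) = (-20 + 4)/(-2*Z + 1) = -16/(1 - 2*Z))
-304 - r(7) = -304 - 16/(-1 + 2*7) = -304 - 16/(-1 + 14) = -304 - 16/13 = -3968/13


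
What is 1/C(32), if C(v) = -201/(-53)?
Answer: 53/201 ≈ 0.26368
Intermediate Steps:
C(v) = 201/53 (C(v) = -201*(-1/53) = 201/53)
1/C(32) = 1/(201/53) = 53/201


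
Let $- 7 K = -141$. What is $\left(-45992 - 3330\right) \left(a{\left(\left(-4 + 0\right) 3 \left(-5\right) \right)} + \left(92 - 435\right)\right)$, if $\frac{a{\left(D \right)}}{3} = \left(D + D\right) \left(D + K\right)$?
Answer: $-1406092714$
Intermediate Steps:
$K = \frac{141}{7}$ ($K = \left(- \frac{1}{7}\right) \left(-141\right) = \frac{141}{7} \approx 20.143$)
$a{\left(D \right)} = 6 D \left(\frac{141}{7} + D\right)$ ($a{\left(D \right)} = 3 \left(D + D\right) \left(D + \frac{141}{7}\right) = 3 \cdot 2 D \left(\frac{141}{7} + D\right) = 6 D \left(\frac{141}{7} + D\right)$)
$\left(-45992 - 3330\right) \left(a{\left(\left(-4 + 0\right) 3 \left(-5\right) \right)} + \left(92 - 435\right)\right) = \left(-45992 - 3330\right) \left(\frac{6 \left(-4 + 0\right) 3 \left(-5\right) \left(141 + 7 \left(-4 + 0\right) 3 \left(-5\right)\right)}{7} + \left(92 - 435\right)\right) = \left(-45992 - 3330\right) \left(\frac{6 \left(-4\right) 3 \left(-5\right) \left(141 + 7 \left(-4\right) 3 \left(-5\right)\right)}{7} + \left(92 - 435\right)\right) = - 49322 \left(\frac{6 \left(\left(-12\right) \left(-5\right)\right) \left(141 + 7 \left(\left(-12\right) \left(-5\right)\right)\right)}{7} - 343\right) = - 49322 \left(\frac{6}{7} \cdot 60 \left(141 + 7 \cdot 60\right) - 343\right) = - 49322 \left(\frac{6}{7} \cdot 60 \left(141 + 420\right) - 343\right) = - 49322 \left(\frac{6}{7} \cdot 60 \cdot 561 - 343\right) = - 49322 \left(\frac{201960}{7} - 343\right) = \left(-49322\right) \frac{199559}{7} = -1406092714$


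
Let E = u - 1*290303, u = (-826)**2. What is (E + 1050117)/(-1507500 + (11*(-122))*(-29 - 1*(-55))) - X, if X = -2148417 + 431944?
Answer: 1323736390663/771196 ≈ 1.7165e+6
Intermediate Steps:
u = 682276
E = 391973 (E = 682276 - 1*290303 = 682276 - 290303 = 391973)
X = -1716473
(E + 1050117)/(-1507500 + (11*(-122))*(-29 - 1*(-55))) - X = (391973 + 1050117)/(-1507500 + (11*(-122))*(-29 - 1*(-55))) - 1*(-1716473) = 1442090/(-1507500 - 1342*(-29 + 55)) + 1716473 = 1442090/(-1507500 - 1342*26) + 1716473 = 1442090/(-1507500 - 34892) + 1716473 = 1442090/(-1542392) + 1716473 = 1442090*(-1/1542392) + 1716473 = -721045/771196 + 1716473 = 1323736390663/771196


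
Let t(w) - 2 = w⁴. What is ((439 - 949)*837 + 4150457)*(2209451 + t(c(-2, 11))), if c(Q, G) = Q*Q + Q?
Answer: 8227150045303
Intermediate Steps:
c(Q, G) = Q + Q² (c(Q, G) = Q² + Q = Q + Q²)
t(w) = 2 + w⁴
((439 - 949)*837 + 4150457)*(2209451 + t(c(-2, 11))) = ((439 - 949)*837 + 4150457)*(2209451 + (2 + (-2*(1 - 2))⁴)) = (-510*837 + 4150457)*(2209451 + (2 + (-2*(-1))⁴)) = (-426870 + 4150457)*(2209451 + (2 + 2⁴)) = 3723587*(2209451 + (2 + 16)) = 3723587*(2209451 + 18) = 3723587*2209469 = 8227150045303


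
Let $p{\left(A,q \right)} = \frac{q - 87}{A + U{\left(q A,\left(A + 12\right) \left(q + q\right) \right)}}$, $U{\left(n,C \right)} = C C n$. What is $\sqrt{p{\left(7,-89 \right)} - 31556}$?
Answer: $\frac{2 i \sqrt{400582950999842404708845}}{7125826645} \approx 177.64 i$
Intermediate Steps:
$U{\left(n,C \right)} = n C^{2}$
$p{\left(A,q \right)} = \frac{-87 + q}{A + 4 A q^{3} \left(12 + A\right)^{2}}$ ($p{\left(A,q \right)} = \frac{q - 87}{A + q A \left(\left(A + 12\right) \left(q + q\right)\right)^{2}} = \frac{-87 + q}{A + A q \left(\left(12 + A\right) 2 q\right)^{2}} = \frac{-87 + q}{A + A q \left(2 q \left(12 + A\right)\right)^{2}} = \frac{-87 + q}{A + A q 4 q^{2} \left(12 + A\right)^{2}} = \frac{-87 + q}{A + 4 A q^{3} \left(12 + A\right)^{2}}$)
$\sqrt{p{\left(7,-89 \right)} - 31556} = \sqrt{\frac{-87 - 89}{7 \left(1 + 4 \left(-89\right)^{3} \left(12 + 7\right)^{2}\right)} - 31556} = \sqrt{\frac{1}{7} \frac{1}{1 + 4 \left(-704969\right) 19^{2}} \left(-176\right) - 31556} = \sqrt{\frac{1}{7} \frac{1}{1 + 4 \left(-704969\right) 361} \left(-176\right) - 31556} = \sqrt{\frac{1}{7} \frac{1}{1 - 1017975236} \left(-176\right) - 31556} = \sqrt{\frac{1}{7} \frac{1}{-1017975235} \left(-176\right) - 31556} = \sqrt{\frac{1}{7} \left(- \frac{1}{1017975235}\right) \left(-176\right) - 31556} = \sqrt{\frac{176}{7125826645} - 31556} = \sqrt{- \frac{224862585609444}{7125826645}} = \frac{2 i \sqrt{400582950999842404708845}}{7125826645}$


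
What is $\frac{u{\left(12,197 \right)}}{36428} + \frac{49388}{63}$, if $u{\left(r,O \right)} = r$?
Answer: $\frac{64253815}{81963} \approx 783.94$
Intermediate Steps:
$\frac{u{\left(12,197 \right)}}{36428} + \frac{49388}{63} = \frac{12}{36428} + \frac{49388}{63} = 12 \cdot \frac{1}{36428} + 49388 \cdot \frac{1}{63} = \frac{3}{9107} + \frac{49388}{63} = \frac{64253815}{81963}$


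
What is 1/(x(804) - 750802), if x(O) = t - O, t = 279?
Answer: -1/751327 ≈ -1.3310e-6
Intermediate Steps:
x(O) = 279 - O
1/(x(804) - 750802) = 1/((279 - 1*804) - 750802) = 1/((279 - 804) - 750802) = 1/(-525 - 750802) = 1/(-751327) = -1/751327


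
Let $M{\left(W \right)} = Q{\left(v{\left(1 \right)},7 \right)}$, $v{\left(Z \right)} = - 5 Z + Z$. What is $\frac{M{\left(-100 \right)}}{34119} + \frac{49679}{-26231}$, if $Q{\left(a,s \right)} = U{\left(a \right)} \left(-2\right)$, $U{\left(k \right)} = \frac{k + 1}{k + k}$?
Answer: $- \frac{132942547}{70194156} \approx -1.8939$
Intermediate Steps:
$v{\left(Z \right)} = - 4 Z$
$U{\left(k \right)} = \frac{1 + k}{2 k}$
$Q{\left(a,s \right)} = - \frac{1 + a}{a}$ ($Q{\left(a,s \right)} = \frac{1 + a}{2 a} \left(-2\right) = - \frac{1 + a}{a}$)
$M{\left(W \right)} = - \frac{3}{4}$ ($M{\left(W \right)} = \frac{-1 - \left(-4\right) 1}{\left(-4\right) 1} = \frac{-1 - -4}{-4} = - \frac{-1 + 4}{4} = \left(- \frac{1}{4}\right) 3 = - \frac{3}{4}$)
$\frac{M{\left(-100 \right)}}{34119} + \frac{49679}{-26231} = - \frac{3}{4 \cdot 34119} + \frac{49679}{-26231} = \left(- \frac{3}{4}\right) \frac{1}{34119} + 49679 \left(- \frac{1}{26231}\right) = - \frac{1}{45492} - \frac{49679}{26231} = - \frac{132942547}{70194156}$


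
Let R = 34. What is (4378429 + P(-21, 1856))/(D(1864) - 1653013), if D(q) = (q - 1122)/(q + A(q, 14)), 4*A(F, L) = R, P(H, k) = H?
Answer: -2342448280/884361743 ≈ -2.6487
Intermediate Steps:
A(F, L) = 17/2 (A(F, L) = (¼)*34 = 17/2)
D(q) = (-1122 + q)/(17/2 + q) (D(q) = (q - 1122)/(q + 17/2) = (-1122 + q)/(17/2 + q))
(4378429 + P(-21, 1856))/(D(1864) - 1653013) = (4378429 - 21)/(2*(-1122 + 1864)/(17 + 2*1864) - 1653013) = 4378408/(2*742/(17 + 3728) - 1653013) = 4378408/(2*742/3745 - 1653013) = 4378408/(2*(1/3745)*742 - 1653013) = 4378408/(212/535 - 1653013) = 4378408/(-884361743/535) = 4378408*(-535/884361743) = -2342448280/884361743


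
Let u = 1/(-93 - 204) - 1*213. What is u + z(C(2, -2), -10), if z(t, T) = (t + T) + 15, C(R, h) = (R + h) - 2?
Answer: -62371/297 ≈ -210.00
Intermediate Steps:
C(R, h) = -2 + R + h
z(t, T) = 15 + T + t (z(t, T) = (T + t) + 15 = 15 + T + t)
u = -63262/297 (u = 1/(-297) - 213 = -1/297 - 213 = -63262/297 ≈ -213.00)
u + z(C(2, -2), -10) = -63262/297 + (15 - 10 + (-2 + 2 - 2)) = -63262/297 + (15 - 10 - 2) = -63262/297 + 3 = -62371/297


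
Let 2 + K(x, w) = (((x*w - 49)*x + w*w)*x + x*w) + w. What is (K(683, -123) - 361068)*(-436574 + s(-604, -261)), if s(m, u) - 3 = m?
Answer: 17138241220488975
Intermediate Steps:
s(m, u) = 3 + m
K(x, w) = -2 + w + w*x + x*(w² + x*(-49 + w*x)) (K(x, w) = -2 + ((((x*w - 49)*x + w*w)*x + x*w) + w) = -2 + ((((w*x - 49)*x + w²)*x + w*x) + w) = -2 + ((((-49 + w*x)*x + w²)*x + w*x) + w) = -2 + (((x*(-49 + w*x) + w²)*x + w*x) + w) = -2 + (((w² + x*(-49 + w*x))*x + w*x) + w) = -2 + ((x*(w² + x*(-49 + w*x)) + w*x) + w) = -2 + ((w*x + x*(w² + x*(-49 + w*x))) + w) = -2 + (w + w*x + x*(w² + x*(-49 + w*x))) = -2 + w + w*x + x*(w² + x*(-49 + w*x)))
(K(683, -123) - 361068)*(-436574 + s(-604, -261)) = ((-2 - 123 - 49*683² - 123*683 - 123*683³ + 683*(-123)²) - 361068)*(-436574 + (3 - 604)) = ((-2 - 123 - 49*466489 - 84009 - 123*318611987 + 683*15129) - 361068)*(-436574 - 601) = ((-2 - 123 - 22857961 - 84009 - 39189274401 + 10333107) - 361068)*(-437175) = (-39201883389 - 361068)*(-437175) = -39202244457*(-437175) = 17138241220488975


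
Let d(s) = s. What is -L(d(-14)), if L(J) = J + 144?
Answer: -130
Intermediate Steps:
L(J) = 144 + J
-L(d(-14)) = -(144 - 14) = -1*130 = -130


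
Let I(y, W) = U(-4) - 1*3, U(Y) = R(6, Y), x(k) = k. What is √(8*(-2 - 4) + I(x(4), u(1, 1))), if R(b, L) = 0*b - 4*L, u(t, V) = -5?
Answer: I*√35 ≈ 5.9161*I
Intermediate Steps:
R(b, L) = -4*L (R(b, L) = 0 - 4*L = -4*L)
U(Y) = -4*Y
I(y, W) = 13 (I(y, W) = -4*(-4) - 1*3 = 16 - 3 = 13)
√(8*(-2 - 4) + I(x(4), u(1, 1))) = √(8*(-2 - 4) + 13) = √(8*(-6) + 13) = √(-48 + 13) = √(-35) = I*√35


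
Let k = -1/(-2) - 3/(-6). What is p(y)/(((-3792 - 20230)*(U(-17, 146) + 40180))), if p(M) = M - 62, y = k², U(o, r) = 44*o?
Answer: 61/947235504 ≈ 6.4398e-8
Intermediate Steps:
k = 1 (k = -1*(-½) - 3*(-⅙) = ½ + ½ = 1)
y = 1 (y = 1² = 1)
p(M) = -62 + M
p(y)/(((-3792 - 20230)*(U(-17, 146) + 40180))) = (-62 + 1)/(((-3792 - 20230)*(44*(-17) + 40180))) = -61*(-1/(24022*(-748 + 40180))) = -61/((-24022*39432)) = -61/(-947235504) = -61*(-1/947235504) = 61/947235504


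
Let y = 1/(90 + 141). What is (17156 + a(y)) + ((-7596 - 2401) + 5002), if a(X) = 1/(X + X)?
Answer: 24553/2 ≈ 12277.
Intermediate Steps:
y = 1/231 ≈ 0.0043290
a(X) = 1/(2*X)
(17156 + a(y)) + ((-7596 - 2401) + 5002) = (17156 + 1/(2*(1/231))) + ((-7596 - 2401) + 5002) = (17156 + (½)*231) + (-9997 + 5002) = (17156 + 231/2) - 4995 = 34543/2 - 4995 = 24553/2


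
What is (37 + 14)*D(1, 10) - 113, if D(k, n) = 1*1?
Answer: -62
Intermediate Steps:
D(k, n) = 1
(37 + 14)*D(1, 10) - 113 = (37 + 14)*1 - 113 = 51*1 - 113 = 51 - 113 = -62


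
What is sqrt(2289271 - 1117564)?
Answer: sqrt(1171707) ≈ 1082.5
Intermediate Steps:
sqrt(2289271 - 1117564) = sqrt(1171707)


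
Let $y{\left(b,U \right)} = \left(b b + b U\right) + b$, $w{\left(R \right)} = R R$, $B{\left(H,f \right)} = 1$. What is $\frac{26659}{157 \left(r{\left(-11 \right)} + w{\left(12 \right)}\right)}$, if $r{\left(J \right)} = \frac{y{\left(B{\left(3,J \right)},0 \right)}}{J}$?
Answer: $\frac{293249}{248374} \approx 1.1807$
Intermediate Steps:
$w{\left(R \right)} = R^{2}$
$y{\left(b,U \right)} = b + b^{2} + U b$ ($y{\left(b,U \right)} = \left(b^{2} + U b\right) + b = b + b^{2} + U b$)
$r{\left(J \right)} = \frac{2}{J}$ ($r{\left(J \right)} = \frac{1 \left(1 + 0 + 1\right)}{J} = \frac{1 \cdot 2}{J} = \frac{2}{J}$)
$\frac{26659}{157 \left(r{\left(-11 \right)} + w{\left(12 \right)}\right)} = \frac{26659}{157 \left(\frac{2}{-11} + 12^{2}\right)} = \frac{26659}{157 \left(2 \left(- \frac{1}{11}\right) + 144\right)} = \frac{26659}{157 \left(- \frac{2}{11} + 144\right)} = \frac{26659}{157 \cdot \frac{1582}{11}} = \frac{26659}{\frac{248374}{11}} = 26659 \cdot \frac{11}{248374} = \frac{293249}{248374}$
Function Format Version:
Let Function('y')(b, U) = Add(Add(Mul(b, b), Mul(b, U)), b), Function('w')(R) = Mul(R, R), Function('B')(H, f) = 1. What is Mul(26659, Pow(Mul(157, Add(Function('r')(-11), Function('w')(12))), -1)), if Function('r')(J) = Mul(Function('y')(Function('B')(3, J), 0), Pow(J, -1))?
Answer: Rational(293249, 248374) ≈ 1.1807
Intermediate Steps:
Function('w')(R) = Pow(R, 2)
Function('y')(b, U) = Add(b, Pow(b, 2), Mul(U, b)) (Function('y')(b, U) = Add(Add(Pow(b, 2), Mul(U, b)), b) = Add(b, Pow(b, 2), Mul(U, b)))
Function('r')(J) = Mul(2, Pow(J, -1)) (Function('r')(J) = Mul(Mul(1, Add(1, 0, 1)), Pow(J, -1)) = Mul(Mul(1, 2), Pow(J, -1)) = Mul(2, Pow(J, -1)))
Mul(26659, Pow(Mul(157, Add(Function('r')(-11), Function('w')(12))), -1)) = Mul(26659, Pow(Mul(157, Add(Mul(2, Pow(-11, -1)), Pow(12, 2))), -1)) = Mul(26659, Pow(Mul(157, Add(Mul(2, Rational(-1, 11)), 144)), -1)) = Mul(26659, Pow(Mul(157, Add(Rational(-2, 11), 144)), -1)) = Mul(26659, Pow(Mul(157, Rational(1582, 11)), -1)) = Mul(26659, Pow(Rational(248374, 11), -1)) = Mul(26659, Rational(11, 248374)) = Rational(293249, 248374)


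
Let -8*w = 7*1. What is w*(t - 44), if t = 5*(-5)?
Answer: 483/8 ≈ 60.375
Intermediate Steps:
w = -7/8 ≈ -0.87500
t = -25
w*(t - 44) = -7*(-25 - 44)/8 = -7/8*(-69) = 483/8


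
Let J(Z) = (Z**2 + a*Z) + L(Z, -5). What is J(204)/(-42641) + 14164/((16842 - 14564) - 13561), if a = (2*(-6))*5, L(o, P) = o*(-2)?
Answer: -930813068/481118403 ≈ -1.9347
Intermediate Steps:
L(o, P) = -2*o
a = -60 (a = -12*5 = -60)
J(Z) = Z**2 - 62*Z (J(Z) = (Z**2 - 60*Z) - 2*Z = Z**2 - 62*Z)
J(204)/(-42641) + 14164/((16842 - 14564) - 13561) = (204*(-62 + 204))/(-42641) + 14164/((16842 - 14564) - 13561) = (204*142)*(-1/42641) + 14164/(2278 - 13561) = 28968*(-1/42641) + 14164/(-11283) = -28968/42641 + 14164*(-1/11283) = -28968/42641 - 14164/11283 = -930813068/481118403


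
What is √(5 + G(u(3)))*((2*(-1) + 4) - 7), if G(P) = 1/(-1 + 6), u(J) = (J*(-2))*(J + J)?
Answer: -√130 ≈ -11.402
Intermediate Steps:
u(J) = -4*J² (u(J) = (-2*J)*(2*J) = -4*J²)
G(P) = ⅕ (G(P) = 1/5 = ⅕)
√(5 + G(u(3)))*((2*(-1) + 4) - 7) = √(5 + ⅕)*((2*(-1) + 4) - 7) = √(26/5)*((-2 + 4) - 7) = (√130/5)*(2 - 7) = (√130/5)*(-5) = -√130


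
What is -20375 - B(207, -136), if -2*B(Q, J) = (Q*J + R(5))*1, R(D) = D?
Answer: -68897/2 ≈ -34449.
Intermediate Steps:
B(Q, J) = -5/2 - J*Q/2 (B(Q, J) = -(Q*J + 5)/2 = -(J*Q + 5)/2 = -(5 + J*Q)/2 = -5/2 - J*Q/2)
-20375 - B(207, -136) = -20375 - (-5/2 - 1/2*(-136)*207) = -20375 - (-5/2 + 14076) = -20375 - 1*28147/2 = -20375 - 28147/2 = -68897/2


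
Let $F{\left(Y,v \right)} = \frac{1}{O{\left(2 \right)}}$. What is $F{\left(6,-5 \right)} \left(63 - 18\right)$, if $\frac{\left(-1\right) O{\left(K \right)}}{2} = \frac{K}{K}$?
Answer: $- \frac{45}{2} \approx -22.5$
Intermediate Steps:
$O{\left(K \right)} = -2$ ($O{\left(K \right)} = - 2 \frac{K}{K} = \left(-2\right) 1 = -2$)
$F{\left(Y,v \right)} = - \frac{1}{2}$ ($F{\left(Y,v \right)} = \frac{1}{-2} = - \frac{1}{2}$)
$F{\left(6,-5 \right)} \left(63 - 18\right) = - \frac{63 - 18}{2} = \left(- \frac{1}{2}\right) 45 = - \frac{45}{2}$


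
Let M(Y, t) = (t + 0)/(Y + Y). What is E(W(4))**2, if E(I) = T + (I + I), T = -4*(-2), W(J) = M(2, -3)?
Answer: 169/4 ≈ 42.250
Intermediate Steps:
M(Y, t) = t/(2*Y) (M(Y, t) = t/((2*Y)) = t*(1/(2*Y)) = t/(2*Y))
W(J) = -3/4 (W(J) = (1/2)*(-3)/2 = (1/2)*(-3)*(1/2) = -3/4)
T = 8
E(I) = 8 + 2*I (E(I) = 8 + (I + I) = 8 + 2*I)
E(W(4))**2 = (8 + 2*(-3/4))**2 = (8 - 3/2)**2 = (13/2)**2 = 169/4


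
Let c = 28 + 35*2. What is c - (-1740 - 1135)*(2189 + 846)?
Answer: 8725723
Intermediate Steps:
c = 98 (c = 28 + 70 = 98)
c - (-1740 - 1135)*(2189 + 846) = 98 - (-1740 - 1135)*(2189 + 846) = 98 - (-2875)*3035 = 98 - 1*(-8725625) = 98 + 8725625 = 8725723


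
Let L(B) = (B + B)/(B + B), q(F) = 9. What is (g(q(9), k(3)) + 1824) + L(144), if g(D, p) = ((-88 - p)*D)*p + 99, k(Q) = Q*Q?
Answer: -5933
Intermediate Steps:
k(Q) = Q**2
g(D, p) = 99 + D*p*(-88 - p) (g(D, p) = (D*(-88 - p))*p + 99 = D*p*(-88 - p) + 99 = 99 + D*p*(-88 - p))
L(B) = 1 (L(B) = (2*B)/((2*B)) = (2*B)*(1/(2*B)) = 1)
(g(q(9), k(3)) + 1824) + L(144) = ((99 - 1*9*(3**2)**2 - 88*9*3**2) + 1824) + 1 = ((99 - 1*9*9**2 - 88*9*9) + 1824) + 1 = ((99 - 1*9*81 - 7128) + 1824) + 1 = ((99 - 729 - 7128) + 1824) + 1 = (-7758 + 1824) + 1 = -5934 + 1 = -5933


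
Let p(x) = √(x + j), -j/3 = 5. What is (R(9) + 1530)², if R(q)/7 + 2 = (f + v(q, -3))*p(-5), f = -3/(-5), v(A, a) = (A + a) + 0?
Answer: 11277836/5 + 1400784*I*√5/5 ≈ 2.2556e+6 + 6.2645e+5*I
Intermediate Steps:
j = -15 (j = -3*5 = -15)
p(x) = √(-15 + x) (p(x) = √(x - 15) = √(-15 + x))
v(A, a) = A + a
f = ⅗ (f = -3*(-⅕) = ⅗ ≈ 0.60000)
R(q) = -14 + 14*I*√5*(-12/5 + q) (R(q) = -14 + 7*((⅗ + (q - 3))*√(-15 - 5)) = -14 + 7*((⅗ + (-3 + q))*√(-20)) = -14 + 7*((-12/5 + q)*(2*I*√5)) = -14 + 7*(2*I*√5*(-12/5 + q)) = -14 + 14*I*√5*(-12/5 + q))
(R(9) + 1530)² = ((-14 - 168*I*√5/5 + 14*I*9*√5) + 1530)² = ((-14 - 168*I*√5/5 + 126*I*√5) + 1530)² = ((-14 + 462*I*√5/5) + 1530)² = (1516 + 462*I*√5/5)²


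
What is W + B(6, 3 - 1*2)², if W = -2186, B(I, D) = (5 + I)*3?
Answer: -1097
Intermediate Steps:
B(I, D) = 15 + 3*I
W + B(6, 3 - 1*2)² = -2186 + (15 + 3*6)² = -2186 + (15 + 18)² = -2186 + 33² = -2186 + 1089 = -1097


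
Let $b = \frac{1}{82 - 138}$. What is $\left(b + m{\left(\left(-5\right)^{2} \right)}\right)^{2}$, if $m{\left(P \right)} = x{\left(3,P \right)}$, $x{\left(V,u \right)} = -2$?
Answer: $\frac{12769}{3136} \approx 4.0717$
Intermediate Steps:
$m{\left(P \right)} = -2$
$b = - \frac{1}{56}$ ($b = \frac{1}{-56} = - \frac{1}{56} \approx -0.017857$)
$\left(b + m{\left(\left(-5\right)^{2} \right)}\right)^{2} = \left(- \frac{1}{56} - 2\right)^{2} = \left(- \frac{113}{56}\right)^{2} = \frac{12769}{3136}$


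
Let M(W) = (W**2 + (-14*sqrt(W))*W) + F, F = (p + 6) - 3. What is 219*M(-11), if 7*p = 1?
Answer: 190311/7 + 33726*I*sqrt(11) ≈ 27187.0 + 1.1186e+5*I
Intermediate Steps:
p = 1/7 (p = (1/7)*1 = 1/7 ≈ 0.14286)
F = 22/7 (F = (1/7 + 6) - 3 = 43/7 - 3 = 22/7 ≈ 3.1429)
M(W) = 22/7 + W**2 - 14*W**(3/2) (M(W) = (W**2 + (-14*sqrt(W))*W) + 22/7 = (W**2 - 14*W**(3/2)) + 22/7 = 22/7 + W**2 - 14*W**(3/2))
219*M(-11) = 219*(22/7 + (-11)**2 - (-154)*I*sqrt(11)) = 219*(22/7 + 121 - (-154)*I*sqrt(11)) = 219*(22/7 + 121 + 154*I*sqrt(11)) = 219*(869/7 + 154*I*sqrt(11)) = 190311/7 + 33726*I*sqrt(11)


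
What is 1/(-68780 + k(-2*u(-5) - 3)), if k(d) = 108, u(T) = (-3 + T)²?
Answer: -1/68672 ≈ -1.4562e-5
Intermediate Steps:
1/(-68780 + k(-2*u(-5) - 3)) = 1/(-68780 + 108) = 1/(-68672) = -1/68672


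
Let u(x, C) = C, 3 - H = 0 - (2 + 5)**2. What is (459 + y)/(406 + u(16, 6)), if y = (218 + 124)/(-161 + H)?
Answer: 49689/44908 ≈ 1.1065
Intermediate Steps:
H = 52 (H = 3 - (0 - (2 + 5)**2) = 3 - (0 - 1*7**2) = 3 - (0 - 1*49) = 3 - (0 - 49) = 3 - 1*(-49) = 3 + 49 = 52)
y = -342/109 (y = (218 + 124)/(-161 + 52) = 342/(-109) = 342*(-1/109) = -342/109 ≈ -3.1376)
(459 + y)/(406 + u(16, 6)) = (459 - 342/109)/(406 + 6) = (49689/109)/412 = (49689/109)*(1/412) = 49689/44908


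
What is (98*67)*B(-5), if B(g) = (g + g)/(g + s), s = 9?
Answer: -16415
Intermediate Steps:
B(g) = 2*g/(9 + g) (B(g) = (g + g)/(g + 9) = (2*g)/(9 + g) = 2*g/(9 + g))
(98*67)*B(-5) = (98*67)*(2*(-5)/(9 - 5)) = 6566*(2*(-5)/4) = 6566*(2*(-5)*(¼)) = 6566*(-5/2) = -16415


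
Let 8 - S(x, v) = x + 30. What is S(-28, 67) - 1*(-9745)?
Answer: 9751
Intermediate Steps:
S(x, v) = -22 - x (S(x, v) = 8 - (x + 30) = 8 - (30 + x) = 8 + (-30 - x) = -22 - x)
S(-28, 67) - 1*(-9745) = (-22 - 1*(-28)) - 1*(-9745) = (-22 + 28) + 9745 = 6 + 9745 = 9751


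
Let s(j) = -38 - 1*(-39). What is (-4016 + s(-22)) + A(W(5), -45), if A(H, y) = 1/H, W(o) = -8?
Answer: -32121/8 ≈ -4015.1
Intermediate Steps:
s(j) = 1 (s(j) = -38 + 39 = 1)
(-4016 + s(-22)) + A(W(5), -45) = (-4016 + 1) + 1/(-8) = -4015 - ⅛ = -32121/8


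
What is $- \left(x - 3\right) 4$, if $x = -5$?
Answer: $32$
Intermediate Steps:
$- \left(x - 3\right) 4 = - \left(-5 - 3\right) 4 = - \left(-8\right) 4 = \left(-1\right) \left(-32\right) = 32$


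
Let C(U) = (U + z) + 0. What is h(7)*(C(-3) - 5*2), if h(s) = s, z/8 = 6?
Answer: 245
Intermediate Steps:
z = 48 (z = 8*6 = 48)
C(U) = 48 + U (C(U) = (U + 48) + 0 = (48 + U) + 0 = 48 + U)
h(7)*(C(-3) - 5*2) = 7*((48 - 3) - 5*2) = 7*(45 - 10) = 7*35 = 245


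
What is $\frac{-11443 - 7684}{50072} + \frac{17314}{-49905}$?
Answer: $- \frac{1821479543}{2498843160} \approx -0.72893$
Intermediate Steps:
$\frac{-11443 - 7684}{50072} + \frac{17314}{-49905} = \left(-11443 - 7684\right) \frac{1}{50072} + 17314 \left(- \frac{1}{49905}\right) = \left(-19127\right) \frac{1}{50072} - \frac{17314}{49905} = - \frac{19127}{50072} - \frac{17314}{49905} = - \frac{1821479543}{2498843160}$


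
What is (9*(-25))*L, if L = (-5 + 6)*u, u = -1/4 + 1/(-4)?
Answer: 225/2 ≈ 112.50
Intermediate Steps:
u = -½ (u = -1*¼ + 1*(-¼) = -¼ - ¼ = -½ ≈ -0.50000)
L = -½ (L = (-5 + 6)*(-½) = 1*(-½) = -½ ≈ -0.50000)
(9*(-25))*L = (9*(-25))*(-½) = -225*(-½) = 225/2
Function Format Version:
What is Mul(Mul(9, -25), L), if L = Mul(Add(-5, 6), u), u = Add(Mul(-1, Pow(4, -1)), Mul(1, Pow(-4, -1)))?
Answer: Rational(225, 2) ≈ 112.50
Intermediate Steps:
u = Rational(-1, 2) (u = Add(Mul(-1, Rational(1, 4)), Mul(1, Rational(-1, 4))) = Add(Rational(-1, 4), Rational(-1, 4)) = Rational(-1, 2) ≈ -0.50000)
L = Rational(-1, 2) (L = Mul(Add(-5, 6), Rational(-1, 2)) = Mul(1, Rational(-1, 2)) = Rational(-1, 2) ≈ -0.50000)
Mul(Mul(9, -25), L) = Mul(Mul(9, -25), Rational(-1, 2)) = Mul(-225, Rational(-1, 2)) = Rational(225, 2)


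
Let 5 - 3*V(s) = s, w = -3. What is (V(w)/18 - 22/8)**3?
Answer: -22188041/1259712 ≈ -17.614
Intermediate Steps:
V(s) = 5/3 - s/3
(V(w)/18 - 22/8)**3 = ((5/3 - 1/3*(-3))/18 - 22/8)**3 = ((5/3 + 1)*(1/18) - 22*1/8)**3 = ((8/3)*(1/18) - 11/4)**3 = (4/27 - 11/4)**3 = (-281/108)**3 = -22188041/1259712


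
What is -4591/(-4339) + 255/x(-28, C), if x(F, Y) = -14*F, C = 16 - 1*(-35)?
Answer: 2906117/1700888 ≈ 1.7086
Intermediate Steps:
C = 51 (C = 16 + 35 = 51)
-4591/(-4339) + 255/x(-28, C) = -4591/(-4339) + 255/((-14*(-28))) = -4591*(-1/4339) + 255/392 = 4591/4339 + 255*(1/392) = 4591/4339 + 255/392 = 2906117/1700888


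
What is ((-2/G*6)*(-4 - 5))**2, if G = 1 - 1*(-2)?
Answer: 1296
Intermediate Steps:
G = 3 (G = 1 + 2 = 3)
((-2/G*6)*(-4 - 5))**2 = ((-2/3*6)*(-4 - 5))**2 = ((-2*1/3*6)*(-9))**2 = (-2/3*6*(-9))**2 = (-4*(-9))**2 = 36**2 = 1296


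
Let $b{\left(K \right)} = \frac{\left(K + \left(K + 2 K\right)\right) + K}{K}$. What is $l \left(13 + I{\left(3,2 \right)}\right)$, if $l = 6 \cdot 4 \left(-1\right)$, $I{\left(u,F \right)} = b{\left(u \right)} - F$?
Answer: $-384$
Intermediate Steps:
$b{\left(K \right)} = 5$ ($b{\left(K \right)} = \frac{\left(K + 3 K\right) + K}{K} = \frac{4 K + K}{K} = \frac{5 K}{K} = 5$)
$I{\left(u,F \right)} = 5 - F$
$l = -24$ ($l = 6 \left(-4\right) = -24$)
$l \left(13 + I{\left(3,2 \right)}\right) = - 24 \left(13 + \left(5 - 2\right)\right) = - 24 \left(13 + 3\right) = \left(-24\right) 16 = -384$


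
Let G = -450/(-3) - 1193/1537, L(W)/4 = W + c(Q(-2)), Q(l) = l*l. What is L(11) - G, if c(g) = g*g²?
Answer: 231743/1537 ≈ 150.78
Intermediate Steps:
Q(l) = l²
c(g) = g³
L(W) = 256 + 4*W (L(W) = 4*(W + ((-2)²)³) = 4*(W + 4³) = 4*(W + 64) = 4*(64 + W) = 256 + 4*W)
G = 229357/1537 (G = -450*(-⅓) - 1193*1/1537 = 150 - 1193/1537 = 229357/1537 ≈ 149.22)
L(11) - G = (256 + 4*11) - 1*229357/1537 = (256 + 44) - 229357/1537 = 300 - 229357/1537 = 231743/1537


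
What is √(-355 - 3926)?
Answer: I*√4281 ≈ 65.429*I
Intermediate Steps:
√(-355 - 3926) = √(-4281) = I*√4281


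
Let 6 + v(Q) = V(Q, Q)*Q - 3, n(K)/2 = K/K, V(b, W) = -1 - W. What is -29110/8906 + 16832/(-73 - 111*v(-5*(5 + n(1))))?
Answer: -232636873/74040031 ≈ -3.1420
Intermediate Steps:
n(K) = 2 (n(K) = 2*(K/K) = 2*1 = 2)
v(Q) = -9 + Q*(-1 - Q) (v(Q) = -6 + ((-1 - Q)*Q - 3) = -6 + (Q*(-1 - Q) - 3) = -6 + (-3 + Q*(-1 - Q)) = -9 + Q*(-1 - Q))
-29110/8906 + 16832/(-73 - 111*v(-5*(5 + n(1)))) = -29110/8906 + 16832/(-73 - 111*(-9 - (-5*(5 + 2))*(1 - 5*(5 + 2)))) = -29110*1/8906 + 16832/(-73 - 111*(-9 - (-5*7)*(1 - 5*7))) = -14555/4453 + 16832/(-73 - 111*(-9 - 1*(-35)*(1 - 35))) = -14555/4453 + 16832/(-73 - 111*(-9 - 1*(-35)*(-34))) = -14555/4453 + 16832/(-73 - 111*(-9 - 1190)) = -14555/4453 + 16832/(-73 - 111*(-1199)) = -14555/4453 + 16832/(-73 + 133089) = -14555/4453 + 16832/133016 = -14555/4453 + 16832*(1/133016) = -14555/4453 + 2104/16627 = -232636873/74040031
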